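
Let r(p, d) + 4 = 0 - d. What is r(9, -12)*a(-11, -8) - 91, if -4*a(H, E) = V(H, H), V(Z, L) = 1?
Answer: -93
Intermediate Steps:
r(p, d) = -4 - d (r(p, d) = -4 + (0 - d) = -4 - d)
a(H, E) = -¼ (a(H, E) = -¼*1 = -¼)
r(9, -12)*a(-11, -8) - 91 = (-4 - 1*(-12))*(-¼) - 91 = (-4 + 12)*(-¼) - 91 = 8*(-¼) - 91 = -2 - 91 = -93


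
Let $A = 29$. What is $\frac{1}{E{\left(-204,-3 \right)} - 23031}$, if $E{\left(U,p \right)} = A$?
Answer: $- \frac{1}{23002} \approx -4.3474 \cdot 10^{-5}$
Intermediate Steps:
$E{\left(U,p \right)} = 29$
$\frac{1}{E{\left(-204,-3 \right)} - 23031} = \frac{1}{29 - 23031} = \frac{1}{-23002} = - \frac{1}{23002}$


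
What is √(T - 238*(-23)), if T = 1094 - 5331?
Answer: √1237 ≈ 35.171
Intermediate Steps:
T = -4237
√(T - 238*(-23)) = √(-4237 - 238*(-23)) = √(-4237 + 5474) = √1237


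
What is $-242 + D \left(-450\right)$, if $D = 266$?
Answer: $-119942$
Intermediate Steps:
$-242 + D \left(-450\right) = -242 + 266 \left(-450\right) = -242 - 119700 = -119942$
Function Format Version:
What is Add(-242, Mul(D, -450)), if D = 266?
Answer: -119942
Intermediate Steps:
Add(-242, Mul(D, -450)) = Add(-242, Mul(266, -450)) = Add(-242, -119700) = -119942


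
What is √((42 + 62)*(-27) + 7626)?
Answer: √4818 ≈ 69.412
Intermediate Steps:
√((42 + 62)*(-27) + 7626) = √(104*(-27) + 7626) = √(-2808 + 7626) = √4818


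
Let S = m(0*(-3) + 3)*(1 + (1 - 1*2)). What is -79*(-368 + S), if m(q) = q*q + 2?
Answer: 29072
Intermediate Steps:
m(q) = 2 + q² (m(q) = q² + 2 = 2 + q²)
S = 0 (S = (2 + (0*(-3) + 3)²)*(1 + (1 - 1*2)) = (2 + (0 + 3)²)*(1 + (1 - 2)) = (2 + 3²)*(1 - 1) = (2 + 9)*0 = 11*0 = 0)
-79*(-368 + S) = -79*(-368 + 0) = -79*(-368) = 29072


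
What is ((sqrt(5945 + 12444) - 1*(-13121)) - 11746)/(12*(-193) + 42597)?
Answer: 1375/40281 + sqrt(18389)/40281 ≈ 0.037502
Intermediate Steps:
((sqrt(5945 + 12444) - 1*(-13121)) - 11746)/(12*(-193) + 42597) = ((sqrt(18389) + 13121) - 11746)/(-2316 + 42597) = ((13121 + sqrt(18389)) - 11746)/40281 = (1375 + sqrt(18389))*(1/40281) = 1375/40281 + sqrt(18389)/40281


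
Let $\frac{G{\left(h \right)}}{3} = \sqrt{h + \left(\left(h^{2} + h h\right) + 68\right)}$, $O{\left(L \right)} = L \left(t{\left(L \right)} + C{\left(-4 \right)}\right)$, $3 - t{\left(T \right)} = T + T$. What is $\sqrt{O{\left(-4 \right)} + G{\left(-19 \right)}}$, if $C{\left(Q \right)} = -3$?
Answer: $\sqrt{-32 + 3 \sqrt{771}} \approx 7.1624$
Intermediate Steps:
$t{\left(T \right)} = 3 - 2 T$ ($t{\left(T \right)} = 3 - \left(T + T\right) = 3 - 2 T$)
$O{\left(L \right)} = - 2 L^{2}$ ($O{\left(L \right)} = L \left(\left(3 - 2 L\right) - 3\right) = L \left(- 2 L\right) = - 2 L^{2}$)
$G{\left(h \right)} = 3 \sqrt{68 + h + 2 h^{2}}$ ($G{\left(h \right)} = 3 \sqrt{h + \left(\left(h^{2} + h h\right) + 68\right)} = 3 \sqrt{h + \left(\left(h^{2} + h^{2}\right) + 68\right)} = 3 \sqrt{h + \left(2 h^{2} + 68\right)} = 3 \sqrt{h + \left(68 + 2 h^{2}\right)} = 3 \sqrt{68 + h + 2 h^{2}}$)
$\sqrt{O{\left(-4 \right)} + G{\left(-19 \right)}} = \sqrt{- 2 \left(-4\right)^{2} + 3 \sqrt{68 - 19 + 2 \left(-19\right)^{2}}} = \sqrt{\left(-2\right) 16 + 3 \sqrt{68 - 19 + 2 \cdot 361}} = \sqrt{-32 + 3 \sqrt{68 - 19 + 722}} = \sqrt{-32 + 3 \sqrt{771}}$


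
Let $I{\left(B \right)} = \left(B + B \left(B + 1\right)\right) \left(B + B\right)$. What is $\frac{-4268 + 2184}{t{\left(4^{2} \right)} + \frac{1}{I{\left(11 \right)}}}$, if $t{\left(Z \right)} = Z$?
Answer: $- \frac{6556264}{50337} \approx -130.25$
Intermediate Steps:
$I{\left(B \right)} = 2 B \left(B + B \left(1 + B\right)\right)$ ($I{\left(B \right)} = \left(B + B \left(1 + B\right)\right) 2 B = 2 B \left(B + B \left(1 + B\right)\right)$)
$\frac{-4268 + 2184}{t{\left(4^{2} \right)} + \frac{1}{I{\left(11 \right)}}} = \frac{-4268 + 2184}{4^{2} + \frac{1}{2 \cdot 11^{2} \left(2 + 11\right)}} = - \frac{2084}{16 + \frac{1}{2 \cdot 121 \cdot 13}} = - \frac{2084}{16 + \frac{1}{3146}} = - \frac{2084}{\frac{50337}{3146}} = \left(-2084\right) \frac{3146}{50337} = - \frac{6556264}{50337}$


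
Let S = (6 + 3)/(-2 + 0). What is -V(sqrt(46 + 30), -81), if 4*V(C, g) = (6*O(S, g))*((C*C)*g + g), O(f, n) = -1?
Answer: -18711/2 ≈ -9355.5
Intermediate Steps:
S = -9/2 (S = 9/(-2) = 9*(-1/2) = -9/2 ≈ -4.5000)
V(C, g) = -3*g/2 - 3*g*C**2/2 (V(C, g) = ((6*(-1))*((C*C)*g + g))/4 = (-6*(C**2*g + g))/4 = (-6*(g*C**2 + g))/4 = (-6*(g + g*C**2))/4 = (-6*g - 6*g*C**2)/4 = -3*g/2 - 3*g*C**2/2)
-V(sqrt(46 + 30), -81) = -(-3)*(-81)*(1 + (sqrt(46 + 30))**2)/2 = -(-3)*(-81)*(1 + (sqrt(76))**2)/2 = -(-3)*(-81)*(1 + (2*sqrt(19))**2)/2 = -(-3)*(-81)*(1 + 76)/2 = -(-3)*(-81)*77/2 = -1*18711/2 = -18711/2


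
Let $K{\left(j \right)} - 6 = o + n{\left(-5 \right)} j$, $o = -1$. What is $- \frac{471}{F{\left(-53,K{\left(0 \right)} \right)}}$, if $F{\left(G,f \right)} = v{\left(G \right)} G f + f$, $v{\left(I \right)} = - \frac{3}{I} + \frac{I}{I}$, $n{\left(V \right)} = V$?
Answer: $\frac{471}{275} \approx 1.7127$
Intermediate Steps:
$v{\left(I \right)} = 1 - \frac{3}{I}$ ($v{\left(I \right)} = - \frac{3}{I} + 1 = 1 - \frac{3}{I}$)
$K{\left(j \right)} = 5 - 5 j$ ($K{\left(j \right)} = 6 - \left(1 + 5 j\right) = 5 - 5 j$)
$F{\left(G,f \right)} = f + f \left(-3 + G\right)$ ($F{\left(G,f \right)} = \frac{-3 + G}{G} G f + f = \left(-3 + G\right) f + f = f \left(-3 + G\right) + f = f + f \left(-3 + G\right)$)
$- \frac{471}{F{\left(-53,K{\left(0 \right)} \right)}} = - \frac{471}{\left(5 - 0\right) \left(-2 - 53\right)} = - \frac{471}{\left(5 + 0\right) \left(-55\right)} = - \frac{471}{5 \left(-55\right)} = - \frac{471}{-275} = \left(-471\right) \left(- \frac{1}{275}\right) = \frac{471}{275}$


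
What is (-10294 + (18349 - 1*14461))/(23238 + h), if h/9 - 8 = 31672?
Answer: -3203/154179 ≈ -0.020775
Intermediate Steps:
h = 285120 (h = 72 + 9*31672 = 72 + 285048 = 285120)
(-10294 + (18349 - 1*14461))/(23238 + h) = (-10294 + (18349 - 1*14461))/(23238 + 285120) = (-10294 + (18349 - 14461))/308358 = (-10294 + 3888)*(1/308358) = -6406*1/308358 = -3203/154179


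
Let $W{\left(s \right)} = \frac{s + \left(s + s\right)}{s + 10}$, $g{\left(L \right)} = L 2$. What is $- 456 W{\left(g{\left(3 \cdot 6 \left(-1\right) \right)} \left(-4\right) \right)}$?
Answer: $- \frac{98496}{77} \approx -1279.2$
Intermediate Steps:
$g{\left(L \right)} = 2 L$
$W{\left(s \right)} = \frac{3 s}{10 + s}$ ($W{\left(s \right)} = \frac{s + 2 s}{10 + s} = \frac{3 s}{10 + s}$)
$- 456 W{\left(g{\left(3 \cdot 6 \left(-1\right) \right)} \left(-4\right) \right)} = - 456 \frac{3 \cdot 2 \cdot 3 \cdot 6 \left(-1\right) \left(-4\right)}{10 + 2 \cdot 3 \cdot 6 \left(-1\right) \left(-4\right)} = - 456 \frac{3 \cdot 2 \cdot 18 \left(-1\right) \left(-4\right)}{10 + 2 \cdot 18 \left(-1\right) \left(-4\right)} = - 456 \frac{3 \cdot 2 \left(-18\right) \left(-4\right)}{10 + 2 \left(-18\right) \left(-4\right)} = - 456 \frac{3 \left(\left(-36\right) \left(-4\right)\right)}{10 - -144} = - 456 \cdot 3 \cdot 144 \frac{1}{10 + 144} = - 456 \cdot 3 \cdot 144 \cdot \frac{1}{154} = \left(-456\right) \frac{216}{77} = - \frac{98496}{77}$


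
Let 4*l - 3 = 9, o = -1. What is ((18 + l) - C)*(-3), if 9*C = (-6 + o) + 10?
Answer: -62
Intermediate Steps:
l = 3 (l = ¾ + (¼)*9 = ¾ + 9/4 = 3)
C = ⅓ (C = ((-6 - 1) + 10)/9 = (-7 + 10)/9 = (⅑)*3 = ⅓ ≈ 0.33333)
((18 + l) - C)*(-3) = ((18 + 3) - 1*⅓)*(-3) = (21 - ⅓)*(-3) = (62/3)*(-3) = -62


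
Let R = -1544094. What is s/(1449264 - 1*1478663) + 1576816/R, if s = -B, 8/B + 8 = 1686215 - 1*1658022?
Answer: -217761129752048/213242164629435 ≈ -1.0212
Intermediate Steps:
B = 8/28185 (B = 8/(-8 + (1686215 - 1*1658022)) = 8/(-8 + (1686215 - 1658022)) = 8/(-8 + 28193) = 8/28185 ≈ 0.00028384)
s = -8/28185 (s = -1*8/28185 = -8/28185 ≈ -0.00028384)
s/(1449264 - 1*1478663) + 1576816/R = -8/(28185*(1449264 - 1*1478663)) + 1576816/(-1544094) = -8/(28185*(1449264 - 1478663)) + 1576816*(-1/1544094) = -8/28185/(-29399) - 788408/772047 = -8/28185*(-1/29399) - 788408/772047 = 8/828610815 - 788408/772047 = -217761129752048/213242164629435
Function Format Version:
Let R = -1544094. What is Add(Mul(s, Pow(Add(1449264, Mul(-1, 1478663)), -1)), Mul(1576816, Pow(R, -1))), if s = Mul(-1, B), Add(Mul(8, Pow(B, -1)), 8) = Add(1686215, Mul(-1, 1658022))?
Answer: Rational(-217761129752048, 213242164629435) ≈ -1.0212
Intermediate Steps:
B = Rational(8, 28185) (B = Mul(8, Pow(Add(-8, Add(1686215, Mul(-1, 1658022))), -1)) = Mul(8, Pow(Add(-8, Add(1686215, -1658022)), -1)) = Mul(8, Pow(Add(-8, 28193), -1)) = Mul(8, Pow(28185, -1)) = Mul(8, Rational(1, 28185)) = Rational(8, 28185) ≈ 0.00028384)
s = Rational(-8, 28185) (s = Mul(-1, Rational(8, 28185)) = Rational(-8, 28185) ≈ -0.00028384)
Add(Mul(s, Pow(Add(1449264, Mul(-1, 1478663)), -1)), Mul(1576816, Pow(R, -1))) = Add(Mul(Rational(-8, 28185), Pow(Add(1449264, Mul(-1, 1478663)), -1)), Mul(1576816, Pow(-1544094, -1))) = Add(Mul(Rational(-8, 28185), Pow(Add(1449264, -1478663), -1)), Mul(1576816, Rational(-1, 1544094))) = Add(Mul(Rational(-8, 28185), Pow(-29399, -1)), Rational(-788408, 772047)) = Add(Mul(Rational(-8, 28185), Rational(-1, 29399)), Rational(-788408, 772047)) = Add(Rational(8, 828610815), Rational(-788408, 772047)) = Rational(-217761129752048, 213242164629435)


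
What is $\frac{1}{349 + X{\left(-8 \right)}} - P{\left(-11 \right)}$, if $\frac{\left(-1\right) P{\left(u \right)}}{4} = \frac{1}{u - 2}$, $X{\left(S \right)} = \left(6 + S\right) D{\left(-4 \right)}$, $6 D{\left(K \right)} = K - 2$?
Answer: $- \frac{107}{351} \approx -0.30484$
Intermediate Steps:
$D{\left(K \right)} = - \frac{1}{3} + \frac{K}{6}$ ($D{\left(K \right)} = \frac{K - 2}{6} = \frac{-2 + K}{6} = - \frac{1}{3} + \frac{K}{6}$)
$X{\left(S \right)} = -6 - S$ ($X{\left(S \right)} = \left(6 + S\right) \left(- \frac{1}{3} + \frac{1}{6} \left(-4\right)\right) = \left(6 + S\right) \left(- \frac{1}{3} - \frac{2}{3}\right) = \left(6 + S\right) \left(-1\right) = -6 - S$)
$P{\left(u \right)} = - \frac{4}{-2 + u}$ ($P{\left(u \right)} = - \frac{4}{u - 2} = - \frac{4}{-2 + u}$)
$\frac{1}{349 + X{\left(-8 \right)}} - P{\left(-11 \right)} = \frac{1}{349 - -2} - - \frac{4}{-2 - 11} = \frac{1}{349 + \left(-6 + 8\right)} - - \frac{4}{-13} = \frac{1}{349 + 2} - \left(-4\right) \left(- \frac{1}{13}\right) = \frac{1}{351} - \frac{4}{13} = - \frac{107}{351}$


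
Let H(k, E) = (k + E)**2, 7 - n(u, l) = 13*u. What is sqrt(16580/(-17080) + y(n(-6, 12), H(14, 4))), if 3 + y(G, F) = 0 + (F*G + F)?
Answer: sqrt(20318765110)/854 ≈ 166.91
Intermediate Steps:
n(u, l) = 7 - 13*u
H(k, E) = (E + k)**2
y(G, F) = -3 + F + F*G (y(G, F) = -3 + (0 + (F*G + F)) = -3 + (0 + (F + F*G)) = -3 + (F + F*G) = -3 + F + F*G)
sqrt(16580/(-17080) + y(n(-6, 12), H(14, 4))) = sqrt(16580/(-17080) + (-3 + (4 + 14)**2 + (4 + 14)**2*(7 - 13*(-6)))) = sqrt(16580*(-1/17080) + (-3 + 18**2 + 18**2*(7 + 78))) = sqrt(-829/854 + (-3 + 324 + 324*85)) = sqrt(-829/854 + (-3 + 324 + 27540)) = sqrt(-829/854 + 27861) = sqrt(23792465/854) = sqrt(20318765110)/854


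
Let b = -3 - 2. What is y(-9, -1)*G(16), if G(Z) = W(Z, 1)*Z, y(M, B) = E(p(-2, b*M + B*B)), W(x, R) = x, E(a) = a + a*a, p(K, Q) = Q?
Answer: 553472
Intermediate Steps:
b = -5
E(a) = a + a**2
y(M, B) = (B**2 - 5*M)*(1 + B**2 - 5*M) (y(M, B) = (-5*M + B*B)*(1 + (-5*M + B*B)) = (-5*M + B**2)*(1 + (-5*M + B**2)) = (B**2 - 5*M)*(1 + (B**2 - 5*M)) = (B**2 - 5*M)*(1 + B**2 - 5*M))
G(Z) = Z**2 (G(Z) = Z*Z = Z**2)
y(-9, -1)*G(16) = (((-1)**2 - 5*(-9))*(1 + (-1)**2 - 5*(-9)))*16**2 = ((1 + 45)*(1 + 1 + 45))*256 = (46*47)*256 = 2162*256 = 553472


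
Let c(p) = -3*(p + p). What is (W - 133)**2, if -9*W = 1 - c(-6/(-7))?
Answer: 70930084/3969 ≈ 17871.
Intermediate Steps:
c(p) = -6*p
W = -43/63 (W = -(1 - (-6)*(-6/(-7)))/9 = -(1 - (-6)*(-6*(-1/7)))/9 = -(1 - (-6)*6/7)/9 = -(1 - 1*(-36/7))/9 = -(1 + 36/7)/9 = -1/9*43/7 = -43/63 ≈ -0.68254)
(W - 133)**2 = (-43/63 - 133)**2 = (-8422/63)**2 = 70930084/3969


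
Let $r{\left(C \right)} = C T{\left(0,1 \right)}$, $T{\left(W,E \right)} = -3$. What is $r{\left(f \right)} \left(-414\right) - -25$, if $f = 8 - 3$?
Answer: $6235$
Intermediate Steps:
$f = 5$ ($f = 8 - 3 = 5$)
$r{\left(C \right)} = - 3 C$ ($r{\left(C \right)} = C \left(-3\right) = - 3 C$)
$r{\left(f \right)} \left(-414\right) - -25 = \left(-3\right) 5 \left(-414\right) - -25 = \left(-15\right) \left(-414\right) + \left(32 - 7\right) = 6210 + 25 = 6235$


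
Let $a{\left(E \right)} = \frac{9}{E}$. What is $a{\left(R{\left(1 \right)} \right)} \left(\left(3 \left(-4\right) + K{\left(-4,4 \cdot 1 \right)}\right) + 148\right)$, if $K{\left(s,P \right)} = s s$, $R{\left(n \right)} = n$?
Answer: $1368$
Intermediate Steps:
$K{\left(s,P \right)} = s^{2}$
$a{\left(R{\left(1 \right)} \right)} \left(\left(3 \left(-4\right) + K{\left(-4,4 \cdot 1 \right)}\right) + 148\right) = \frac{9}{1} \left(\left(3 \left(-4\right) + \left(-4\right)^{2}\right) + 148\right) = 9 \cdot 1 \left(\left(-12 + 16\right) + 148\right) = 9 \left(4 + 148\right) = 9 \cdot 152 = 1368$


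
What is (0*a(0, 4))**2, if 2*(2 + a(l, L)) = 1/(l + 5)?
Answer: 0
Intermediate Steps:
a(l, L) = -2 + 1/(2*(5 + l)) (a(l, L) = -2 + 1/(2*(l + 5)) = -2 + 1/(2*(5 + l)))
(0*a(0, 4))**2 = (0*((-19 - 4*0)/(2*(5 + 0))))**2 = (0*((1/2)*(-19 + 0)/5))**2 = (0*((1/2)*(1/5)*(-19)))**2 = (0*(-19/10))**2 = 0**2 = 0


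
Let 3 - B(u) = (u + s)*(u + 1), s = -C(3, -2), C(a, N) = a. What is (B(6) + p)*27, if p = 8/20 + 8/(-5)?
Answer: -2592/5 ≈ -518.40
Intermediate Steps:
p = -6/5 (p = 8*(1/20) + 8*(-⅕) = ⅖ - 8/5 = -6/5 ≈ -1.2000)
s = -3 (s = -1*3 = -3)
B(u) = 3 - (1 + u)*(-3 + u) (B(u) = 3 - (u - 3)*(u + 1) = 3 - (-3 + u)*(1 + u) = 3 - (1 + u)*(-3 + u))
(B(6) + p)*27 = ((6 - 1*6² + 2*6) - 6/5)*27 = ((6 - 1*36 + 12) - 6/5)*27 = ((6 - 36 + 12) - 6/5)*27 = (-18 - 6/5)*27 = -96/5*27 = -2592/5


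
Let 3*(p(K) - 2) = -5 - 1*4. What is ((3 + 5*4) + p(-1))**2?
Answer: 484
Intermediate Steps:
p(K) = -1 (p(K) = 2 + (-5 - 1*4)/3 = 2 + (-5 - 4)/3 = 2 + (1/3)*(-9) = 2 - 3 = -1)
((3 + 5*4) + p(-1))**2 = ((3 + 5*4) - 1)**2 = ((3 + 20) - 1)**2 = (23 - 1)**2 = 22**2 = 484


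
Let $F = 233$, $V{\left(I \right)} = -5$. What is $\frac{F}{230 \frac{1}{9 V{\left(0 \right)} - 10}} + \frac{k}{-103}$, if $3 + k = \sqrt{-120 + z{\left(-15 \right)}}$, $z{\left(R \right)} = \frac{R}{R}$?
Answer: $- \frac{263851}{4738} - \frac{i \sqrt{119}}{103} \approx -55.688 - 0.10591 i$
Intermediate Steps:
$z{\left(R \right)} = 1$
$k = -3 + i \sqrt{119}$ ($k = -3 + \sqrt{-120 + 1} = -3 + \sqrt{-119} = -3 + i \sqrt{119} \approx -3.0 + 10.909 i$)
$\frac{F}{230 \frac{1}{9 V{\left(0 \right)} - 10}} + \frac{k}{-103} = \frac{233}{230 \frac{1}{9 \left(-5\right) - 10}} + \frac{-3 + i \sqrt{119}}{-103} = \frac{233}{230 \frac{1}{-45 - 10}} + \left(-3 + i \sqrt{119}\right) \left(- \frac{1}{103}\right) = \frac{233}{230 \frac{1}{-55}} + \left(\frac{3}{103} - \frac{i \sqrt{119}}{103}\right) = \frac{233}{230 \left(- \frac{1}{55}\right)} + \left(\frac{3}{103} - \frac{i \sqrt{119}}{103}\right) = \frac{233}{- \frac{46}{11}} + \left(\frac{3}{103} - \frac{i \sqrt{119}}{103}\right) = 233 \left(- \frac{11}{46}\right) + \left(\frac{3}{103} - \frac{i \sqrt{119}}{103}\right) = - \frac{2563}{46} + \left(\frac{3}{103} - \frac{i \sqrt{119}}{103}\right) = - \frac{263851}{4738} - \frac{i \sqrt{119}}{103}$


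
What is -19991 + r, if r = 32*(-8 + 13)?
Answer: -19831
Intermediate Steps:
r = 160 (r = 32*5 = 160)
-19991 + r = -19991 + 160 = -19831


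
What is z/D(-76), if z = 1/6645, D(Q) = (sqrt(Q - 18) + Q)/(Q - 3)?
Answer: 3002/19503075 + 79*I*sqrt(94)/39006150 ≈ 0.00015392 + 1.9636e-5*I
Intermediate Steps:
D(Q) = (Q + sqrt(-18 + Q))/(-3 + Q) (D(Q) = (sqrt(-18 + Q) + Q)/(-3 + Q) = (Q + sqrt(-18 + Q))/(-3 + Q))
z = 1/6645 ≈ 0.00015049
z/D(-76) = 1/(6645*(((-76 + sqrt(-18 - 76))/(-3 - 76)))) = 1/(6645*(((-76 + sqrt(-94))/(-79)))) = 1/(6645*((-(-76 + I*sqrt(94))/79))) = 1/(6645*(76/79 - I*sqrt(94)/79))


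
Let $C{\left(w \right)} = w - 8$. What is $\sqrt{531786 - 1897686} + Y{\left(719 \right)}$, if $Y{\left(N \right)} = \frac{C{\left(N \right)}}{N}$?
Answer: $\frac{711}{719} + 10 i \sqrt{13659} \approx 0.98887 + 1168.7 i$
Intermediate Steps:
$C{\left(w \right)} = -8 + w$ ($C{\left(w \right)} = w - 8 = -8 + w$)
$Y{\left(N \right)} = \frac{-8 + N}{N}$
$\sqrt{531786 - 1897686} + Y{\left(719 \right)} = \sqrt{531786 - 1897686} + \frac{-8 + 719}{719} = \sqrt{-1365900} + \frac{1}{719} \cdot 711 = 10 i \sqrt{13659} + \frac{711}{719} = \frac{711}{719} + 10 i \sqrt{13659}$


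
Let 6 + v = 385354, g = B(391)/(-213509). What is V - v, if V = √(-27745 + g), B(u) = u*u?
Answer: -385348 + I*√2390961803406/9283 ≈ -3.8535e+5 + 166.57*I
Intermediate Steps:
B(u) = u²
g = -6647/9283 (g = 391²/(-213509) = 152881*(-1/213509) = -6647/9283 ≈ -0.71604)
v = 385348 (v = -6 + 385354 = 385348)
V = I*√2390961803406/9283 (V = √(-27745 - 6647/9283) = √(-257563482/9283) = I*√2390961803406/9283 ≈ 166.57*I)
V - v = I*√2390961803406/9283 - 1*385348 = I*√2390961803406/9283 - 385348 = -385348 + I*√2390961803406/9283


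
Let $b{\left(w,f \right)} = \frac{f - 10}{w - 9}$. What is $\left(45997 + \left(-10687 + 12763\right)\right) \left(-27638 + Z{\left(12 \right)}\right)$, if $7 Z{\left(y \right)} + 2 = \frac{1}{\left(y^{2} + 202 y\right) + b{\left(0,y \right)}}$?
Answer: $- \frac{214936568927383}{161770} \approx -1.3287 \cdot 10^{9}$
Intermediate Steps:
$b{\left(w,f \right)} = \frac{-10 + f}{-9 + w}$
$Z{\left(y \right)} = - \frac{2}{7} + \frac{1}{7 \left(\frac{10}{9} + y^{2} + \frac{1817 y}{9}\right)}$ ($Z{\left(y \right)} = - \frac{2}{7} + \frac{1}{7 \left(\left(y^{2} + 202 y\right) + \frac{-10 + y}{-9 + 0}\right)} = - \frac{2}{7} + \frac{1}{7 \left(\left(y^{2} + 202 y\right) + \frac{-10 + y}{-9}\right)} = - \frac{2}{7} + \frac{1}{7 \left(\left(y^{2} + 202 y\right) - \frac{-10 + y}{9}\right)} = - \frac{2}{7} + \frac{1}{7 \left(\left(y^{2} + 202 y\right) - \left(- \frac{10}{9} + \frac{y}{9}\right)\right)} = - \frac{2}{7} + \frac{1}{7 \left(\frac{10}{9} + y^{2} + \frac{1817 y}{9}\right)}$)
$\left(45997 + \left(-10687 + 12763\right)\right) \left(-27638 + Z{\left(12 \right)}\right) = \left(45997 + \left(-10687 + 12763\right)\right) \left(-27638 + \frac{-11 - 43608 - 18 \cdot 12^{2}}{7 \left(10 + 9 \cdot 12^{2} + 1817 \cdot 12\right)}\right) = \left(45997 + 2076\right) \left(-27638 + \frac{-11 - 43608 - 2592}{7 \left(10 + 9 \cdot 144 + 21804\right)}\right) = 48073 \left(-27638 + \frac{-11 - 43608 - 2592}{7 \left(10 + 1296 + 21804\right)}\right) = 48073 \left(-27638 + \frac{1}{7} \cdot \frac{1}{23110} \left(-46211\right)\right) = 48073 \left(-27638 - \frac{46211}{161770}\right) = 48073 \left(- \frac{4471045471}{161770}\right) = - \frac{214936568927383}{161770}$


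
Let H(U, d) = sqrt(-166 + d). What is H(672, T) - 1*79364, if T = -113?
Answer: -79364 + 3*I*sqrt(31) ≈ -79364.0 + 16.703*I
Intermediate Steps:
H(672, T) - 1*79364 = sqrt(-166 - 113) - 1*79364 = sqrt(-279) - 79364 = 3*I*sqrt(31) - 79364 = -79364 + 3*I*sqrt(31)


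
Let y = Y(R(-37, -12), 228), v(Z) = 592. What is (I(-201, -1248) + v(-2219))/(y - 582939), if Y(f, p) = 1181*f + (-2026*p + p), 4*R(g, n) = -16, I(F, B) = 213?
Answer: -115/149909 ≈ -0.00076713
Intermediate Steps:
R(g, n) = -4 (R(g, n) = (¼)*(-16) = -4)
Y(f, p) = -2025*p + 1181*f (Y(f, p) = 1181*f - 2025*p = -2025*p + 1181*f)
y = -466424 (y = -2025*228 + 1181*(-4) = -461700 - 4724 = -466424)
(I(-201, -1248) + v(-2219))/(y - 582939) = (213 + 592)/(-466424 - 582939) = 805/(-1049363) = 805*(-1/1049363) = -115/149909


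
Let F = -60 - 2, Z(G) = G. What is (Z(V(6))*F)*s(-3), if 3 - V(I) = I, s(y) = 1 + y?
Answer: -372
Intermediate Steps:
V(I) = 3 - I
F = -62
(Z(V(6))*F)*s(-3) = ((3 - 1*6)*(-62))*(1 - 3) = ((3 - 6)*(-62))*(-2) = -3*(-62)*(-2) = 186*(-2) = -372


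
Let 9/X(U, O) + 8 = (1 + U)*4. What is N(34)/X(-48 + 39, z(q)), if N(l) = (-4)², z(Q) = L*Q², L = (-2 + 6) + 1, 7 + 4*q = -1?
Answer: -640/9 ≈ -71.111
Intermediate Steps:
q = -2 (q = -7/4 + (¼)*(-1) = -7/4 - ¼ = -2)
L = 5 (L = 4 + 1 = 5)
z(Q) = 5*Q²
X(U, O) = 9/(-4 + 4*U) (X(U, O) = 9/(-8 + (1 + U)*4) = 9/(-8 + (4 + 4*U)) = 9/(-4 + 4*U))
N(l) = 16
N(34)/X(-48 + 39, z(q)) = 16/((9/(4*(-1 + (-48 + 39))))) = 16/((9/(4*(-1 - 9)))) = 16/(((9/4)/(-10))) = 16/(((9/4)*(-⅒))) = 16/(-9/40) = 16*(-40/9) = -640/9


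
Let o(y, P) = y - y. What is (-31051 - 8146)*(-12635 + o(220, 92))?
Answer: 495254095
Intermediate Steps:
o(y, P) = 0
(-31051 - 8146)*(-12635 + o(220, 92)) = (-31051 - 8146)*(-12635 + 0) = -39197*(-12635) = 495254095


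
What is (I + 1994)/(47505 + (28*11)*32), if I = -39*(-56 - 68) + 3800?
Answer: 10630/57361 ≈ 0.18532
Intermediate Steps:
I = 8636 (I = -39*(-124) + 3800 = 4836 + 3800 = 8636)
(I + 1994)/(47505 + (28*11)*32) = (8636 + 1994)/(47505 + (28*11)*32) = 10630/(47505 + 308*32) = 10630/(47505 + 9856) = 10630/57361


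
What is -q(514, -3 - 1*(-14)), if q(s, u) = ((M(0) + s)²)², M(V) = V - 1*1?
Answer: -69257922561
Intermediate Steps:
M(V) = -1 + V (M(V) = V - 1 = -1 + V)
q(s, u) = (-1 + s)⁴ (q(s, u) = (((-1 + 0) + s)²)² = ((-1 + s)²)² = (-1 + s)⁴)
-q(514, -3 - 1*(-14)) = -(-1 + 514)⁴ = -1*513⁴ = -1*69257922561 = -69257922561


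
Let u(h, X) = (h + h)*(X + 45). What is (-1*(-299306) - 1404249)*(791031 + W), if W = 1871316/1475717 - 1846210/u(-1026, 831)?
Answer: -1159282248565286028815779/1326339022392 ≈ -8.7405e+11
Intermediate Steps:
u(h, X) = 2*h*(45 + X) (u(h, X) = (2*h)*(45 + X) = 2*h*(45 + X))
W = 3044135650501/1326339022392 (W = 1871316/1475717 - 1846210*(-1/(2052*(45 + 831))) = 1871316*(1/1475717) - 1846210/(2*(-1026)*876) = 1871316/1475717 - 1846210/(-1797552) = 1871316/1475717 - 1846210*(-1/1797552) = 1871316/1475717 + 923105/898776 = 3044135650501/1326339022392 ≈ 2.2951)
(-1*(-299306) - 1404249)*(791031 + W) = (-1*(-299306) - 1404249)*(791031 + 3044135650501/1326339022392) = (299306 - 1404249)*(1049178327357416653/1326339022392) = -1104943*1049178327357416653/1326339022392 = -1159282248565286028815779/1326339022392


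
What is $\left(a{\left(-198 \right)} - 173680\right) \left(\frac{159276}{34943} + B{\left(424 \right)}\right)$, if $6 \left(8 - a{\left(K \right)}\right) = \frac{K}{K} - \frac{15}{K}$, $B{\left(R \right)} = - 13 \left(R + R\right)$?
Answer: $\frac{6620415299031287}{3459357} \approx 1.9138 \cdot 10^{9}$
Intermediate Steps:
$B{\left(R \right)} = - 26 R$ ($B{\left(R \right)} = - 13 \cdot 2 R = - 26 R$)
$a{\left(K \right)} = \frac{47}{6} + \frac{5}{2 K}$ ($a{\left(K \right)} = 8 - \frac{\frac{K}{K} - \frac{15}{K}}{6} = 8 - \frac{1 - \frac{15}{K}}{6} = 8 - \left(\frac{1}{6} - \frac{5}{2 K}\right) = \frac{47}{6} + \frac{5}{2 K}$)
$\left(a{\left(-198 \right)} - 173680\right) \left(\frac{159276}{34943} + B{\left(424 \right)}\right) = \left(\frac{15 + 47 \left(-198\right)}{6 \left(-198\right)} - 173680\right) \left(\frac{159276}{34943} - 11024\right) = \left(\frac{1}{6} \left(- \frac{1}{198}\right) \left(15 - 9306\right) - 173680\right) \left(159276 \cdot \frac{1}{34943} - 11024\right) = \left(\frac{1}{6} \left(- \frac{1}{198}\right) \left(-9291\right) - 173680\right) \left(\frac{159276}{34943} - 11024\right) = \left(\frac{3097}{396} - 173680\right) \left(- \frac{385052356}{34943}\right) = \left(- \frac{68774183}{396}\right) \left(- \frac{385052356}{34943}\right) = \frac{6620415299031287}{3459357}$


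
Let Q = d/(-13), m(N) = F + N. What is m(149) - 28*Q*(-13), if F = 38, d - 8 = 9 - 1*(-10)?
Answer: -569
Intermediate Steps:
d = 27 (d = 8 + (9 - 1*(-10)) = 8 + (9 + 10) = 8 + 19 = 27)
m(N) = 38 + N
Q = -27/13 (Q = 27/(-13) = 27*(-1/13) = -27/13 ≈ -2.0769)
m(149) - 28*Q*(-13) = (38 + 149) - 28*(-27/13)*(-13) = 187 + (756/13)*(-13) = 187 - 756 = -569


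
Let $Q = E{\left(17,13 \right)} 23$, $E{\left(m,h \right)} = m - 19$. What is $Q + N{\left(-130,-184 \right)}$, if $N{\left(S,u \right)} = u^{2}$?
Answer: $33810$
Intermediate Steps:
$E{\left(m,h \right)} = -19 + m$
$Q = -46$ ($Q = \left(-19 + 17\right) 23 = \left(-2\right) 23 = -46$)
$Q + N{\left(-130,-184 \right)} = -46 + \left(-184\right)^{2} = -46 + 33856 = 33810$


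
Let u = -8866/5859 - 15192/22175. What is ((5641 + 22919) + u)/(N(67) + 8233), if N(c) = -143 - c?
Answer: 119687888662/33624994725 ≈ 3.5595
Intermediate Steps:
u = -9213338/4191075 (u = -8866*1/5859 - 15192*1/22175 = -286/189 - 15192/22175 = -9213338/4191075 ≈ -2.1983)
((5641 + 22919) + u)/(N(67) + 8233) = ((5641 + 22919) - 9213338/4191075)/((-143 - 1*67) + 8233) = (28560 - 9213338/4191075)/((-143 - 67) + 8233) = 119687888662/(4191075*(-210 + 8233)) = (119687888662/4191075)/8023 = (119687888662/4191075)*(1/8023) = 119687888662/33624994725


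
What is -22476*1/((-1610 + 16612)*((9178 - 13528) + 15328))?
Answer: -5619/41172989 ≈ -0.00013647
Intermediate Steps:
-22476*1/((-1610 + 16612)*((9178 - 13528) + 15328)) = -22476*1/(15002*(-4350 + 15328)) = -22476/(15002*10978) = -22476/164691956 = -22476*1/164691956 = -5619/41172989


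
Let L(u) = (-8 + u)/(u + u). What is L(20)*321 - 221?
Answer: -1247/10 ≈ -124.70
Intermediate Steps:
L(u) = (-8 + u)/(2*u) (L(u) = (-8 + u)/((2*u)) = (-8 + u)*(1/(2*u)) = (-8 + u)/(2*u))
L(20)*321 - 221 = ((½)*(-8 + 20)/20)*321 - 221 = ((½)*(1/20)*12)*321 - 221 = (3/10)*321 - 221 = 963/10 - 221 = -1247/10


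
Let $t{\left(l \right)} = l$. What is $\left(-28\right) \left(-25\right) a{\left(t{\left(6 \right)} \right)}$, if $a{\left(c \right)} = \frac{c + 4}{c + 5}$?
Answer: $\frac{7000}{11} \approx 636.36$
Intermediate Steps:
$a{\left(c \right)} = \frac{4 + c}{5 + c}$
$\left(-28\right) \left(-25\right) a{\left(t{\left(6 \right)} \right)} = \left(-28\right) \left(-25\right) \frac{4 + 6}{5 + 6} = 700 \cdot \frac{1}{11} \cdot 10 = 700 \cdot \frac{10}{11} = \frac{7000}{11}$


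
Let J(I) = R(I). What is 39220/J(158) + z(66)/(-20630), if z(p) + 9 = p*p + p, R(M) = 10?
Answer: 80906447/20630 ≈ 3921.8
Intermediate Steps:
z(p) = -9 + p + p**2 (z(p) = -9 + (p*p + p) = -9 + (p**2 + p) = -9 + (p + p**2) = -9 + p + p**2)
J(I) = 10
39220/J(158) + z(66)/(-20630) = 39220/10 + (-9 + 66 + 66**2)/(-20630) = 39220*(1/10) + (-9 + 66 + 4356)*(-1/20630) = 3922 + 4413*(-1/20630) = 3922 - 4413/20630 = 80906447/20630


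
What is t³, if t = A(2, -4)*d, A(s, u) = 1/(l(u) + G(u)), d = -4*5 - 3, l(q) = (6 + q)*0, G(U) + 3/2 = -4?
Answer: 97336/1331 ≈ 73.130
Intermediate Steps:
G(U) = -11/2 (G(U) = -3/2 - 4 = -11/2)
l(q) = 0
d = -23 (d = -20 - 3 = -23)
A(s, u) = -2/11 (A(s, u) = 1/(0 - 11/2) = 1/(-11/2) = -2/11)
t = 46/11 (t = -2/11*(-23) = 46/11 ≈ 4.1818)
t³ = (46/11)³ = 97336/1331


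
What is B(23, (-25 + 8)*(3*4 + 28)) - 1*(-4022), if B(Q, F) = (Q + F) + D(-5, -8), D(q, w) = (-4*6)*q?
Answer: 3485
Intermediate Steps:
D(q, w) = -24*q
B(Q, F) = 120 + F + Q (B(Q, F) = (Q + F) - 24*(-5) = (F + Q) + 120 = 120 + F + Q)
B(23, (-25 + 8)*(3*4 + 28)) - 1*(-4022) = (120 + (-25 + 8)*(3*4 + 28) + 23) - 1*(-4022) = (120 - 17*(12 + 28) + 23) + 4022 = (120 - 17*40 + 23) + 4022 = (120 - 680 + 23) + 4022 = -537 + 4022 = 3485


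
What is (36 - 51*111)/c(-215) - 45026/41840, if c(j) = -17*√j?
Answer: -22513/20920 - 1125*I*√215/731 ≈ -1.0761 - 22.566*I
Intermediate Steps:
(36 - 51*111)/c(-215) - 45026/41840 = (36 - 51*111)/((-17*I*√215)) - 45026/41840 = (36 - 5661)/((-17*I*√215)) - 45026*1/41840 = -5625*I*√215/3655 - 22513/20920 = -1125*I*√215/731 - 22513/20920 = -22513/20920 - 1125*I*√215/731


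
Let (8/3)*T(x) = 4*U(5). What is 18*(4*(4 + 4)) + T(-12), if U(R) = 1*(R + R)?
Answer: 591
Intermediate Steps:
U(R) = 2*R (U(R) = 1*(2*R) = 2*R)
T(x) = 15 (T(x) = 3*(4*(2*5))/8 = 3*(4*10)/8 = (3/8)*40 = 15)
18*(4*(4 + 4)) + T(-12) = 18*(4*(4 + 4)) + 15 = 18*(4*8) + 15 = 18*32 + 15 = 576 + 15 = 591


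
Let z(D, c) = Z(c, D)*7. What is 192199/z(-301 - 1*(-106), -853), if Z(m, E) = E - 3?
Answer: -27457/198 ≈ -138.67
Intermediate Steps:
Z(m, E) = -3 + E
z(D, c) = -21 + 7*D (z(D, c) = (-3 + D)*7 = -21 + 7*D)
192199/z(-301 - 1*(-106), -853) = 192199/(-21 + 7*(-301 - 1*(-106))) = 192199/(-21 + 7*(-301 + 106)) = 192199/(-21 + 7*(-195)) = 192199/(-21 - 1365) = 192199/(-1386) = 192199*(-1/1386) = -27457/198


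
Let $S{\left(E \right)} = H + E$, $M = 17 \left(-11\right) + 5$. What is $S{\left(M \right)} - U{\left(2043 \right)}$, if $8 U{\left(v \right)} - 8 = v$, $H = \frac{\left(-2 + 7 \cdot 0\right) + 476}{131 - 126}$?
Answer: $- \frac{13743}{40} \approx -343.58$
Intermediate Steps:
$H = \frac{474}{5}$ ($H = \frac{\left(-2 + 0\right) + 476}{5} = \left(-2 + 476\right) \frac{1}{5} = 474 \cdot \frac{1}{5} = \frac{474}{5} \approx 94.8$)
$U{\left(v \right)} = 1 + \frac{v}{8}$
$M = -182$ ($M = -187 + 5 = -182$)
$S{\left(E \right)} = \frac{474}{5} + E$
$S{\left(M \right)} - U{\left(2043 \right)} = \left(\frac{474}{5} - 182\right) - \left(1 + \frac{1}{8} \cdot 2043\right) = - \frac{436}{5} - \left(1 + \frac{2043}{8}\right) = - \frac{436}{5} - \frac{2051}{8} = - \frac{13743}{40}$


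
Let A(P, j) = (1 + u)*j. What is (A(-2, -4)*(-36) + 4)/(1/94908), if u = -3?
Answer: -26953872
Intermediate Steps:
A(P, j) = -2*j (A(P, j) = (1 - 3)*j = -2*j)
(A(-2, -4)*(-36) + 4)/(1/94908) = (-2*(-4)*(-36) + 4)/(1/94908) = (8*(-36) + 4)/(1/94908) = (-288 + 4)*94908 = -284*94908 = -26953872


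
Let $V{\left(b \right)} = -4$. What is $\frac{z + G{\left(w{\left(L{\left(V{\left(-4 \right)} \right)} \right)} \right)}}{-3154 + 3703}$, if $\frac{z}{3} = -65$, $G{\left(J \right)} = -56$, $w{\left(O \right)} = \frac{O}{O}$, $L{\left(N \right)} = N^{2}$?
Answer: $- \frac{251}{549} \approx -0.45719$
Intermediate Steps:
$w{\left(O \right)} = 1$
$z = -195$ ($z = 3 \left(-65\right) = -195$)
$\frac{z + G{\left(w{\left(L{\left(V{\left(-4 \right)} \right)} \right)} \right)}}{-3154 + 3703} = \frac{-195 - 56}{-3154 + 3703} = - \frac{251}{549}$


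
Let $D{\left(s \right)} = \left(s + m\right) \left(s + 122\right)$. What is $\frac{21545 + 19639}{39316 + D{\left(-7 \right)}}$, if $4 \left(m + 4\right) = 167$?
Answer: $\frac{164736}{171409} \approx 0.96107$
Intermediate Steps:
$m = \frac{151}{4}$ ($m = -4 + \frac{1}{4} \cdot 167 = -4 + \frac{167}{4} = \frac{151}{4} \approx 37.75$)
$D{\left(s \right)} = \left(122 + s\right) \left(\frac{151}{4} + s\right)$ ($D{\left(s \right)} = \left(s + \frac{151}{4}\right) \left(s + 122\right) = \left(\frac{151}{4} + s\right) \left(122 + s\right) = \left(122 + s\right) \left(\frac{151}{4} + s\right)$)
$\frac{21545 + 19639}{39316 + D{\left(-7 \right)}} = \frac{21545 + 19639}{39316 + \left(\frac{9211}{2} + \left(-7\right)^{2} + \frac{639}{4} \left(-7\right)\right)} = \frac{41184}{39316 + \left(\frac{9211}{2} + 49 - \frac{4473}{4}\right)} = \frac{41184}{39316 + \frac{14145}{4}} = \frac{41184}{\frac{171409}{4}} = 41184 \cdot \frac{4}{171409} = \frac{164736}{171409}$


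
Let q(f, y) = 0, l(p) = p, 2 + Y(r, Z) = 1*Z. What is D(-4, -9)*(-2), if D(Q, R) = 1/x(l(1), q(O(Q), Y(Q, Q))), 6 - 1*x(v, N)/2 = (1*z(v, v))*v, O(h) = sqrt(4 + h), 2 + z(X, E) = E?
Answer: -1/7 ≈ -0.14286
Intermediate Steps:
Y(r, Z) = -2 + Z (Y(r, Z) = -2 + 1*Z = -2 + Z)
z(X, E) = -2 + E
x(v, N) = 12 - 2*v*(-2 + v) (x(v, N) = 12 - 2*1*(-2 + v)*v = 12 - 2*(-2 + v)*v = 12 - 2*v*(-2 + v))
D(Q, R) = 1/14 (D(Q, R) = 1/(12 - 2*1*(-2 + 1)) = 1/(12 - 2*1*(-1)) = 1/(12 + 2) = 1/14)
D(-4, -9)*(-2) = (1/14)*(-2) = -1/7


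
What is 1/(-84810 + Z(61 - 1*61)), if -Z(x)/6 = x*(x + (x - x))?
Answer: -1/84810 ≈ -1.1791e-5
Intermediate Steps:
Z(x) = -6*x² (Z(x) = -6*x*(x + (x - x)) = -6*x*(x + 0) = -6*x*x = -6*x²)
1/(-84810 + Z(61 - 1*61)) = 1/(-84810 - 6*(61 - 1*61)²) = 1/(-84810 - 6*(61 - 61)²) = 1/(-84810 - 6*0²) = 1/(-84810 - 6*0) = 1/(-84810 + 0) = 1/(-84810) = -1/84810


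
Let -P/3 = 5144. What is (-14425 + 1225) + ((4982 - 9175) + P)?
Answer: -32825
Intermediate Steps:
P = -15432 (P = -3*5144 = -15432)
(-14425 + 1225) + ((4982 - 9175) + P) = (-14425 + 1225) + ((4982 - 9175) - 15432) = -13200 + (-4193 - 15432) = -13200 - 19625 = -32825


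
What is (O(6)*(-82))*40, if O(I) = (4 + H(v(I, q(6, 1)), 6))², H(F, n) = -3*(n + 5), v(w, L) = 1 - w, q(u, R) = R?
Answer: -2758480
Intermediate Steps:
H(F, n) = -15 - 3*n (H(F, n) = -3*(5 + n) = -15 - 3*n)
O(I) = 841 (O(I) = (4 + (-15 - 3*6))² = (4 + (-15 - 18))² = (4 - 33)² = (-29)² = 841)
(O(6)*(-82))*40 = (841*(-82))*40 = -68962*40 = -2758480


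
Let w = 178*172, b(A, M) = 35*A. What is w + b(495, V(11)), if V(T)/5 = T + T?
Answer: 47941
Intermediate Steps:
V(T) = 10*T (V(T) = 5*(T + T) = 5*(2*T) = 10*T)
w = 30616
w + b(495, V(11)) = 30616 + 35*495 = 30616 + 17325 = 47941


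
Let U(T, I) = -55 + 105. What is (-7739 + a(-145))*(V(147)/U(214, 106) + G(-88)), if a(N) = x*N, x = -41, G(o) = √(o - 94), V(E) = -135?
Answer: 24219/5 - 1794*I*√182 ≈ 4843.8 - 24202.0*I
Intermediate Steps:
G(o) = √(-94 + o)
U(T, I) = 50
a(N) = -41*N
(-7739 + a(-145))*(V(147)/U(214, 106) + G(-88)) = (-7739 - 41*(-145))*(-135/50 + √(-94 - 88)) = (-7739 + 5945)*(-135*1/50 + √(-182)) = -1794*(-27/10 + I*√182) = 24219/5 - 1794*I*√182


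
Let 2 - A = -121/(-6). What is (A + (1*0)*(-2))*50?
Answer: -2725/3 ≈ -908.33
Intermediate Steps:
A = -109/6 (A = 2 - (-121)/(-6) = 2 - (-121)*(-1)/6 = 2 - 1*121/6 = 2 - 121/6 = -109/6 ≈ -18.167)
(A + (1*0)*(-2))*50 = (-109/6 + (1*0)*(-2))*50 = (-109/6 + 0*(-2))*50 = (-109/6 + 0)*50 = -109/6*50 = -2725/3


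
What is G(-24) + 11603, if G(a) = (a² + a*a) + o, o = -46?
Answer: 12709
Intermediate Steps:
G(a) = -46 + 2*a² (G(a) = (a² + a*a) - 46 = (a² + a²) - 46 = 2*a² - 46 = -46 + 2*a²)
G(-24) + 11603 = (-46 + 2*(-24)²) + 11603 = (-46 + 2*576) + 11603 = (-46 + 1152) + 11603 = 1106 + 11603 = 12709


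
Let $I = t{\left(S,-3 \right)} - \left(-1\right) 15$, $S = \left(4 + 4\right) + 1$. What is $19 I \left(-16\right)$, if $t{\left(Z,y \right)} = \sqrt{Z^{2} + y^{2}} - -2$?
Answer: $-5168 - 912 \sqrt{10} \approx -8052.0$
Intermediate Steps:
$S = 9$ ($S = 8 + 1 = 9$)
$t{\left(Z,y \right)} = 2 + \sqrt{Z^{2} + y^{2}}$ ($t{\left(Z,y \right)} = \sqrt{Z^{2} + y^{2}} + 2 = 2 + \sqrt{Z^{2} + y^{2}}$)
$I = 17 + 3 \sqrt{10}$ ($I = \left(2 + \sqrt{9^{2} + \left(-3\right)^{2}}\right) - \left(-1\right) 15 = \left(2 + \sqrt{81 + 9}\right) - -15 = \left(2 + \sqrt{90}\right) + 15 = \left(2 + 3 \sqrt{10}\right) + 15 = 17 + 3 \sqrt{10} \approx 26.487$)
$19 I \left(-16\right) = 19 \left(17 + 3 \sqrt{10}\right) \left(-16\right) = \left(323 + 57 \sqrt{10}\right) \left(-16\right) = -5168 - 912 \sqrt{10}$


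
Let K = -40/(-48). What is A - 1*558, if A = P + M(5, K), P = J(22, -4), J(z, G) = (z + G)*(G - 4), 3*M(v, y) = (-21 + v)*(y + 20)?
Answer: -7318/9 ≈ -813.11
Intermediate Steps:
K = ⅚ (K = -40*(-1/48) = ⅚ ≈ 0.83333)
M(v, y) = (-21 + v)*(20 + y)/3 (M(v, y) = ((-21 + v)*(y + 20))/3 = ((-21 + v)*(20 + y))/3 = (-21 + v)*(20 + y)/3)
J(z, G) = (-4 + G)*(G + z) (J(z, G) = (G + z)*(-4 + G) = (-4 + G)*(G + z))
P = -144 (P = (-4)² - 4*(-4) - 4*22 - 4*22 = 16 + 16 - 88 - 88 = -144)
A = -2296/9 (A = -144 + (-140 - 7*⅚ + (20/3)*5 + (⅓)*5*(⅚)) = -144 + (-140 - 35/6 + 100/3 + 25/18) = -144 - 1000/9 = -2296/9 ≈ -255.11)
A - 1*558 = -2296/9 - 1*558 = -2296/9 - 558 = -7318/9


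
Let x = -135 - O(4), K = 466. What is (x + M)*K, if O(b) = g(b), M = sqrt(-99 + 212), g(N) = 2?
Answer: -63842 + 466*sqrt(113) ≈ -58888.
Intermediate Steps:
M = sqrt(113) ≈ 10.630
O(b) = 2
x = -137 (x = -135 - 1*2 = -135 - 2 = -137)
(x + M)*K = (-137 + sqrt(113))*466 = -63842 + 466*sqrt(113)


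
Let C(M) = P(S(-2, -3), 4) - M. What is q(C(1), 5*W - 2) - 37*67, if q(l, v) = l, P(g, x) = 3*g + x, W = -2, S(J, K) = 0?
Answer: -2476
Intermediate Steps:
P(g, x) = x + 3*g
C(M) = 4 - M (C(M) = (4 + 3*0) - M = (4 + 0) - M = 4 - M)
q(C(1), 5*W - 2) - 37*67 = (4 - 1*1) - 37*67 = (4 - 1) - 2479 = 3 - 2479 = -2476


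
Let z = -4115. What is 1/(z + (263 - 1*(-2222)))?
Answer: -1/1630 ≈ -0.00061350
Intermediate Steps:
1/(z + (263 - 1*(-2222))) = 1/(-4115 + (263 - 1*(-2222))) = 1/(-4115 + (263 + 2222)) = 1/(-4115 + 2485) = 1/(-1630) = -1/1630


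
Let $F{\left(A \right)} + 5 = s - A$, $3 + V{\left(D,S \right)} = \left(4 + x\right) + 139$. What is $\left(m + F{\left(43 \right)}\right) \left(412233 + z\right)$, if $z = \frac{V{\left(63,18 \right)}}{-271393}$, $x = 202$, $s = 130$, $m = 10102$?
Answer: $\frac{1139356897911768}{271393} \approx 4.1982 \cdot 10^{9}$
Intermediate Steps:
$V{\left(D,S \right)} = 342$ ($V{\left(D,S \right)} = -3 + \left(\left(4 + 202\right) + 139\right) = -3 + \left(206 + 139\right) = -3 + 345 = 342$)
$F{\left(A \right)} = 125 - A$ ($F{\left(A \right)} = -5 - \left(-130 + A\right) = 125 - A$)
$z = - \frac{342}{271393}$ ($z = \frac{342}{-271393} = 342 \left(- \frac{1}{271393}\right) = - \frac{342}{271393} \approx -0.0012602$)
$\left(m + F{\left(43 \right)}\right) \left(412233 + z\right) = \left(10102 + \left(125 - 43\right)\right) \left(412233 - \frac{342}{271393}\right) = \left(10102 + \left(125 - 43\right)\right) \frac{111877150227}{271393} = \left(10102 + 82\right) \frac{111877150227}{271393} = 10184 \cdot \frac{111877150227}{271393} = \frac{1139356897911768}{271393}$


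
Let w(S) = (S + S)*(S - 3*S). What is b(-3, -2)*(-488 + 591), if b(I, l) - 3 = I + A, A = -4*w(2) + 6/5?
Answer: 33578/5 ≈ 6715.6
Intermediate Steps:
w(S) = -4*S² (w(S) = (2*S)*(-2*S) = -4*S²)
A = 326/5 (A = -(-16)*2² + 6/5 = -(-16)*4 + 6*(⅕) = -4*(-16) + 6/5 = 64 + 6/5 = 326/5 ≈ 65.200)
b(I, l) = 341/5 + I (b(I, l) = 3 + (I + 326/5) = 3 + (326/5 + I) = 341/5 + I)
b(-3, -2)*(-488 + 591) = (341/5 - 3)*(-488 + 591) = (326/5)*103 = 33578/5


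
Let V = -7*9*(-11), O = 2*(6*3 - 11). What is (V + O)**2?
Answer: 499849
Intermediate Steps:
O = 14 (O = 2*(18 - 11) = 2*7 = 14)
V = 693 (V = -63*(-11) = 693)
(V + O)**2 = (693 + 14)**2 = 707**2 = 499849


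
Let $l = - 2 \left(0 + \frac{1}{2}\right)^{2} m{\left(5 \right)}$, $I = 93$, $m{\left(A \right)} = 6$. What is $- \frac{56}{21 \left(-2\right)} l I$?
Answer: $-372$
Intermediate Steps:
$l = -3$ ($l = - 2 \left(0 + \frac{1}{2}\right)^{2} \cdot 6 = - \frac{2}{4} \cdot 6 = \left(-2\right) \frac{1}{4} \cdot 6 = \left(- \frac{1}{2}\right) 6 = -3$)
$- \frac{56}{21 \left(-2\right)} l I = - \frac{56}{21 \left(-2\right)} \left(-3\right) 93 = - \frac{56}{-42} \left(-3\right) 93 = \left(-56\right) \left(- \frac{1}{42}\right) \left(-3\right) 93 = \frac{4}{3} \left(-3\right) 93 = \left(-4\right) 93 = -372$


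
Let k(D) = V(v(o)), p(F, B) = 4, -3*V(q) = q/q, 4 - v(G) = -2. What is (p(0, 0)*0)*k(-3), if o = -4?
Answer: 0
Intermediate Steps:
v(G) = 6 (v(G) = 4 - 1*(-2) = 4 + 2 = 6)
V(q) = -1/3 (V(q) = -q/(3*q) = -1/3*1 = -1/3)
k(D) = -1/3
(p(0, 0)*0)*k(-3) = (4*0)*(-1/3) = 0*(-1/3) = 0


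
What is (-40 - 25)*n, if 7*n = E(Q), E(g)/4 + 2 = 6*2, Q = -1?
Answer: -2600/7 ≈ -371.43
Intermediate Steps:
E(g) = 40 (E(g) = -8 + 4*(6*2) = -8 + 4*12 = -8 + 48 = 40)
n = 40/7 (n = (1/7)*40 = 40/7 ≈ 5.7143)
(-40 - 25)*n = (-40 - 25)*(40/7) = -65*40/7 = -2600/7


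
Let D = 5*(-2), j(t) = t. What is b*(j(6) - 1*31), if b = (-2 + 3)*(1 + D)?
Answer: 225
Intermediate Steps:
D = -10
b = -9 (b = (-2 + 3)*(1 - 10) = 1*(-9) = -9)
b*(j(6) - 1*31) = -9*(6 - 1*31) = -9*(6 - 31) = -9*(-25) = 225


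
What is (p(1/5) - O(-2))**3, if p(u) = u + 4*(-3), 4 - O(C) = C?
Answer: -704969/125 ≈ -5639.8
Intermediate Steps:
O(C) = 4 - C
p(u) = -12 + u (p(u) = u - 12 = -12 + u)
(p(1/5) - O(-2))**3 = ((-12 + 1/5) - (4 - 1*(-2)))**3 = ((-12 + 1/5) - (4 + 2))**3 = (-59/5 - 1*6)**3 = (-59/5 - 6)**3 = (-89/5)**3 = -704969/125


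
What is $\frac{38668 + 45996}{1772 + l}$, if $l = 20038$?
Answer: $\frac{42332}{10905} \approx 3.8819$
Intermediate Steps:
$\frac{38668 + 45996}{1772 + l} = \frac{38668 + 45996}{1772 + 20038} = \frac{84664}{21810} = 84664 \cdot \frac{1}{21810} = \frac{42332}{10905}$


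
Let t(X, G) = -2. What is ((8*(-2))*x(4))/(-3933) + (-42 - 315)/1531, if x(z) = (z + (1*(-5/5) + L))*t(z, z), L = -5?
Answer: -1306097/6021423 ≈ -0.21691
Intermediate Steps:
x(z) = 12 - 2*z (x(z) = (z + (1*(-5/5) - 5))*(-2) = (z + (1*(-5*1/5) - 5))*(-2) = (z + (1*(-1) - 5))*(-2) = (z + (-1 - 5))*(-2) = (z - 6)*(-2) = (-6 + z)*(-2) = 12 - 2*z)
((8*(-2))*x(4))/(-3933) + (-42 - 315)/1531 = ((8*(-2))*(12 - 2*4))/(-3933) + (-42 - 315)/1531 = -16*(12 - 8)*(-1/3933) - 357*1/1531 = -16*4*(-1/3933) - 357/1531 = -64*(-1/3933) - 357/1531 = 64/3933 - 357/1531 = -1306097/6021423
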